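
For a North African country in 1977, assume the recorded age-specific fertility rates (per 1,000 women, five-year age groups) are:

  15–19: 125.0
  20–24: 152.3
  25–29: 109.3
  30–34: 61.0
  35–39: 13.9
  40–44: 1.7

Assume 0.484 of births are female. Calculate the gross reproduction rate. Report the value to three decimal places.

1.121

Proportion female at birth = 0.484.
Sum of ASFRs = 125.0 + 152.3 + 109.3 + 61.0 + 13.9 + 1.7 = 463.2
TFR = 5 × 463.2 / 1000 = 2.316
GRR = 0.484 × 2.316 = 1.12094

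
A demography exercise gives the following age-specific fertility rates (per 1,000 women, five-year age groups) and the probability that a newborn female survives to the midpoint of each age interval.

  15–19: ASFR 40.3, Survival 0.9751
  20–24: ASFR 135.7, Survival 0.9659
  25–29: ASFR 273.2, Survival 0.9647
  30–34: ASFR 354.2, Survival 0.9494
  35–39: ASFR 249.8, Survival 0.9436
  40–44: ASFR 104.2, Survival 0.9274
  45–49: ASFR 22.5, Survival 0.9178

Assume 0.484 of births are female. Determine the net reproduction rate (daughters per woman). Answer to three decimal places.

2.718

Proportion female at birth = 0.484.
Each age group contributes 5 × ASFR × survival:
  15–19: 5 × 40.3/1000 × 0.9751 = 0.19648
  20–24: 5 × 135.7/1000 × 0.9659 = 0.65536
  25–29: 5 × 273.2/1000 × 0.9647 = 1.31778
  30–34: 5 × 354.2/1000 × 0.9494 = 1.68139
  35–39: 5 × 249.8/1000 × 0.9436 = 1.17856
  40–44: 5 × 104.2/1000 × 0.9274 = 0.48318
  45–49: 5 × 22.5/1000 × 0.9178 = 0.10325
Sum = 5.61600
NRR = 0.484 × 5.61600 = 2.71814
An NRR exceeding 1 indicates intrinsic growth under these rates.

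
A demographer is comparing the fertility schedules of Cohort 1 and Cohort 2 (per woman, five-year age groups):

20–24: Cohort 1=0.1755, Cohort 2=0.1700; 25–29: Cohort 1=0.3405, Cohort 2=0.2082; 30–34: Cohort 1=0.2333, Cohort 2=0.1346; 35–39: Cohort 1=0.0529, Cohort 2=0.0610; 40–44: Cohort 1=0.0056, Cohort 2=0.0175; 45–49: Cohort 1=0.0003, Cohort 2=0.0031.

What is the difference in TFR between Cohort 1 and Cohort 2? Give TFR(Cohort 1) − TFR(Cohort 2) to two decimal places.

Cohort 1:
  Sum of ASFRs = 0.1755 + 0.3405 + 0.2333 + 0.0529 + 0.0056 + 0.0003 = 0.8081
  TFR = 5 × 0.8081 = 4.0405
Cohort 2:
  Sum of ASFRs = 0.1700 + 0.2082 + 0.1346 + 0.0610 + 0.0175 + 0.0031 = 0.5944
  TFR = 5 × 0.5944 = 2.972
Difference = 4.0405 − 2.972 = 1.0685

1.07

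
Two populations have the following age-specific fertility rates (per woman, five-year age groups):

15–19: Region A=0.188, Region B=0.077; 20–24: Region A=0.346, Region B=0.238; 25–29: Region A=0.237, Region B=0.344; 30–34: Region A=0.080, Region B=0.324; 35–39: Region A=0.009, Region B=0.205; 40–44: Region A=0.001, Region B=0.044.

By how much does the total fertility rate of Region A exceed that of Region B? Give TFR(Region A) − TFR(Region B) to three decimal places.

Region A:
  Sum of ASFRs = 0.188 + 0.346 + 0.237 + 0.080 + 0.009 + 0.001 = 0.861
  TFR = 5 × 0.861 = 4.305
Region B:
  Sum of ASFRs = 0.077 + 0.238 + 0.344 + 0.324 + 0.205 + 0.044 = 1.232
  TFR = 5 × 1.232 = 6.16
Difference = 4.305 − 6.16 = -1.855

-1.855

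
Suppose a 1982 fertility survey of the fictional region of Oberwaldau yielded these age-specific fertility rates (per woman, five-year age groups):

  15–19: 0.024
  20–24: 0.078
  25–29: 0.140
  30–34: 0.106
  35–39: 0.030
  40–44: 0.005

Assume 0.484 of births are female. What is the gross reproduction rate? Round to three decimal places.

Proportion female at birth = 0.484.
Sum of ASFRs = 0.024 + 0.078 + 0.140 + 0.106 + 0.030 + 0.005 = 0.383
TFR = 5 × 0.383 = 1.915
GRR = 0.484 × 1.915 = 0.92686

0.927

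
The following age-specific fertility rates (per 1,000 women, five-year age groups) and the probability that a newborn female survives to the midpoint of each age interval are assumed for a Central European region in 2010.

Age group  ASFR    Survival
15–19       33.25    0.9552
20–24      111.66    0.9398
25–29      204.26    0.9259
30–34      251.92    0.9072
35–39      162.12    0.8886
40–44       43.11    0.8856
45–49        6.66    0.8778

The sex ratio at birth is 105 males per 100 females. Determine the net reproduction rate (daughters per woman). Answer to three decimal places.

Proportion female at birth = 100 / (100 + 105) = 0.48780.
Each age group contributes 5 × ASFR × survival:
  15–19: 5 × 33.25/1000 × 0.9552 = 0.15880
  20–24: 5 × 111.66/1000 × 0.9398 = 0.52469
  25–29: 5 × 204.26/1000 × 0.9259 = 0.94562
  30–34: 5 × 251.92/1000 × 0.9072 = 1.14271
  35–39: 5 × 162.12/1000 × 0.8886 = 0.72030
  40–44: 5 × 43.11/1000 × 0.8856 = 0.19089
  45–49: 5 × 6.66/1000 × 0.8778 = 0.02923
Sum = 3.71224
NRR = 0.48780 × 3.71224 = 1.81083
An NRR exceeding 1 indicates intrinsic growth under these rates.

1.811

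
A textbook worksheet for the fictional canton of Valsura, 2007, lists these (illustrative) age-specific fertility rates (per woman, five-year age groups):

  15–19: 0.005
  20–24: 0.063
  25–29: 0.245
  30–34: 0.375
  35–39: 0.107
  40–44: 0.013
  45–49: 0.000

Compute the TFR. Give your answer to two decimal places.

4.04

Sum of ASFRs = 0.005 + 0.063 + 0.245 + 0.375 + 0.107 + 0.013 + 0.000 = 0.808
TFR = 5 × 0.808 = 4.04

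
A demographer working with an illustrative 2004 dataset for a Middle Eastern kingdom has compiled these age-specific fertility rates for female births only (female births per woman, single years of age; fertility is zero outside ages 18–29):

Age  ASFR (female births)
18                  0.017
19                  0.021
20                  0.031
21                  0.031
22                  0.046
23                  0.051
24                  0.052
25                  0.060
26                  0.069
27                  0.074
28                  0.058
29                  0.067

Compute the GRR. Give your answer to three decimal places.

Sum of female ASFRs = 0.017 + 0.021 + 0.031 + 0.031 + 0.046 + 0.051 + 0.052 + 0.060 + 0.069 + 0.074 + 0.058 + 0.067 = 0.577
GRR = 0.577

0.577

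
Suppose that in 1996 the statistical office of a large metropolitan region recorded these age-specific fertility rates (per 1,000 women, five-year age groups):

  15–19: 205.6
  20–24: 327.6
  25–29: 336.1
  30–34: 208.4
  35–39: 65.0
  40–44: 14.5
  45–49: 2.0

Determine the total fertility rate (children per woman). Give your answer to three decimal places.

Sum of ASFRs = 205.6 + 327.6 + 336.1 + 208.4 + 65.0 + 14.5 + 2.0 = 1159.2
TFR = 5 × 1159.2 / 1000 = 5.796

5.796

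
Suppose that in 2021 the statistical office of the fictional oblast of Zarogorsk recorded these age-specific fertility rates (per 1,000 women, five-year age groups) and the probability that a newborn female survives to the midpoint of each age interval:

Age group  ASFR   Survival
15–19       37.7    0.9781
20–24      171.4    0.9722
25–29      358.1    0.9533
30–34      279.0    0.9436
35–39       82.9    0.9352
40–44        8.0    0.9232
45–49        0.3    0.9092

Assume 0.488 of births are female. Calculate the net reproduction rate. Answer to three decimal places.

2.180

Proportion female at birth = 0.488.
Per-age-group product (5 × ASFR × survival probability):
  15–19: 5 × 37.7/1000 × 0.9781 = 0.18437
  20–24: 5 × 171.4/1000 × 0.9722 = 0.83318
  25–29: 5 × 358.1/1000 × 0.9533 = 1.70688
  30–34: 5 × 279.0/1000 × 0.9436 = 1.31632
  35–39: 5 × 82.9/1000 × 0.9352 = 0.38764
  40–44: 5 × 8.0/1000 × 0.9232 = 0.03693
  45–49: 5 × 0.3/1000 × 0.9092 = 0.00136
Sum = 4.46668
NRR = 0.488 × 4.46668 = 2.17974
NRR > 1, so each generation more than replaces itself.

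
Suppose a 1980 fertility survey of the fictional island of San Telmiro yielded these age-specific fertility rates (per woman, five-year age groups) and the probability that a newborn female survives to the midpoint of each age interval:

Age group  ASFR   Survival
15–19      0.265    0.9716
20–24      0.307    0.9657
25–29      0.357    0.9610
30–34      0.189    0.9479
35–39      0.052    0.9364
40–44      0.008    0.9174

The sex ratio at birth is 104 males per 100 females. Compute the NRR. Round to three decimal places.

2.775

Proportion female at birth = 100 / (100 + 104) = 0.49020.
Each age group contributes 5 × ASFR × survival:
  15–19: 5 × 0.265 × 0.9716 = 1.28737
  20–24: 5 × 0.307 × 0.9657 = 1.48235
  25–29: 5 × 0.357 × 0.9610 = 1.71539
  30–34: 5 × 0.189 × 0.9479 = 0.89577
  35–39: 5 × 0.052 × 0.9364 = 0.24346
  40–44: 5 × 0.008 × 0.9174 = 0.03670
Sum = 5.66104
NRR = 0.49020 × 5.66104 = 2.77504
NRR > 1, so each generation more than replaces itself.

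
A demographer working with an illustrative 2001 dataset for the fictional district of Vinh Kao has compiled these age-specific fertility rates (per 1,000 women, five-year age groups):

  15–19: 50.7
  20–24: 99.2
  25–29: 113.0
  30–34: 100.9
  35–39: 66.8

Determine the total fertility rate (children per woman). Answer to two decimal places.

2.15

Sum of ASFRs = 50.7 + 99.2 + 113.0 + 100.9 + 66.8 = 430.6
TFR = 5 × 430.6 / 1000 = 2.153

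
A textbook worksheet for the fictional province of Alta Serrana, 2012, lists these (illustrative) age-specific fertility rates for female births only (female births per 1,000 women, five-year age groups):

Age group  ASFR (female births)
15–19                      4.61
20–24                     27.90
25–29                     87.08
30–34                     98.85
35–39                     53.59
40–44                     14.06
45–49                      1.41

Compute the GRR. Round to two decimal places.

Sum of female ASFRs = 4.61 + 27.90 + 87.08 + 98.85 + 53.59 + 14.06 + 1.41 = 287.50
GRR = 5 × 287.50 / 1000 = 1.4375

1.44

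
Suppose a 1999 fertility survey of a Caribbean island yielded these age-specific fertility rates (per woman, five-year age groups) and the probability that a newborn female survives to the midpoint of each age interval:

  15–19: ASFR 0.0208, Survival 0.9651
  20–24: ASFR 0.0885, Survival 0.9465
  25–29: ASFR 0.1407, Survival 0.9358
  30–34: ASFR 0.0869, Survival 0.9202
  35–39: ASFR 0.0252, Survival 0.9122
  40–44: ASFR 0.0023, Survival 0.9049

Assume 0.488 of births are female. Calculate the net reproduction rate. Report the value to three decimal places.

0.831

Proportion female at birth = 0.488.
Each age group contributes 5 × ASFR × survival:
  15–19: 5 × 0.0208 × 0.9651 = 0.10037
  20–24: 5 × 0.0885 × 0.9465 = 0.41883
  25–29: 5 × 0.1407 × 0.9358 = 0.65834
  30–34: 5 × 0.0869 × 0.9202 = 0.39983
  35–39: 5 × 0.0252 × 0.9122 = 0.11494
  40–44: 5 × 0.0023 × 0.9049 = 0.01041
Sum = 1.70272
NRR = 0.488 × 1.70272 = 0.83093
With NRR below 1 the population is below replacement fertility.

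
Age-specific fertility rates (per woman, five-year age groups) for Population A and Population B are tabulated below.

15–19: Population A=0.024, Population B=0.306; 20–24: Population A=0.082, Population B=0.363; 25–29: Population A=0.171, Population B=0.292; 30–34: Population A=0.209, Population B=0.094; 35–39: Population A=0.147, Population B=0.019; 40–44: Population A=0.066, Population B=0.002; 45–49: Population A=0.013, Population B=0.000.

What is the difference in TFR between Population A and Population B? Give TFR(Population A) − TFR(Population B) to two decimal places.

Population A:
  Sum of ASFRs = 0.024 + 0.082 + 0.171 + 0.209 + 0.147 + 0.066 + 0.013 = 0.712
  TFR = 5 × 0.712 = 3.56
Population B:
  Sum of ASFRs = 0.306 + 0.363 + 0.292 + 0.094 + 0.019 + 0.002 + 0.000 = 1.076
  TFR = 5 × 1.076 = 5.38
Difference = 3.56 − 5.38 = -1.82

-1.82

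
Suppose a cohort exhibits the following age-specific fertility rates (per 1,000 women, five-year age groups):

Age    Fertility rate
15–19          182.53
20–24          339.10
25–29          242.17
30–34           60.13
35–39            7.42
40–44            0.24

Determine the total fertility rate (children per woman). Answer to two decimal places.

Sum of ASFRs = 182.53 + 339.10 + 242.17 + 60.13 + 7.42 + 0.24 = 831.59
TFR = 5 × 831.59 / 1000 = 4.15795

4.16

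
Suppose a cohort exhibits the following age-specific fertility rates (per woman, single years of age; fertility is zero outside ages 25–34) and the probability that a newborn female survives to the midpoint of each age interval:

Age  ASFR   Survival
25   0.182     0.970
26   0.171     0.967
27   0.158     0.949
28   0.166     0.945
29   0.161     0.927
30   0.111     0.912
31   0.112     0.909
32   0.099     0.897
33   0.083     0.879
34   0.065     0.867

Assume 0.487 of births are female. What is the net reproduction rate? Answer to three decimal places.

0.594

Proportion female at birth = 0.487.
Weighting each age-specific rate by interval width and survival:
  25: 1 × 0.182 × 0.970 = 0.17654
  26: 1 × 0.171 × 0.967 = 0.16536
  27: 1 × 0.158 × 0.949 = 0.14994
  28: 1 × 0.166 × 0.945 = 0.15687
  29: 1 × 0.161 × 0.927 = 0.14925
  30: 1 × 0.111 × 0.912 = 0.10123
  31: 1 × 0.112 × 0.909 = 0.10181
  32: 1 × 0.099 × 0.897 = 0.08880
  33: 1 × 0.083 × 0.879 = 0.07296
  34: 1 × 0.065 × 0.867 = 0.05636
Sum = 1.21912
NRR = 0.487 × 1.21912 = 0.59371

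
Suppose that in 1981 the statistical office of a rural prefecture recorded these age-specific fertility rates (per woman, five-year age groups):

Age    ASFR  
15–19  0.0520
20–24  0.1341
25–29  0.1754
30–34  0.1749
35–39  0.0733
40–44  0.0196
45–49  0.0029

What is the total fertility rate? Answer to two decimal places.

Sum of ASFRs = 0.0520 + 0.1341 + 0.1754 + 0.1749 + 0.0733 + 0.0196 + 0.0029 = 0.6322
TFR = 5 × 0.6322 = 3.161

3.16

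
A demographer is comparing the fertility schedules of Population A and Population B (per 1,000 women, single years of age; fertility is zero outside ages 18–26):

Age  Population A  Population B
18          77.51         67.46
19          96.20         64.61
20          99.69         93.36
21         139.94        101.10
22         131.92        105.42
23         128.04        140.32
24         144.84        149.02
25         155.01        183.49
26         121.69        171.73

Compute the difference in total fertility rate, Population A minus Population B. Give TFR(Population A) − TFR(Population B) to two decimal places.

Population A:
  Sum of ASFRs = 77.51 + 96.20 + 99.69 + 139.94 + 131.92 + 128.04 + 144.84 + 155.01 + 121.69 = 1094.84
  TFR = 1094.84 / 1000 = 1.09484
Population B:
  Sum of ASFRs = 67.46 + 64.61 + 93.36 + 101.10 + 105.42 + 140.32 + 149.02 + 183.49 + 171.73 = 1076.51
  TFR = 1076.51 / 1000 = 1.07651
Difference = 1.09484 − 1.07651 = 0.01833

0.02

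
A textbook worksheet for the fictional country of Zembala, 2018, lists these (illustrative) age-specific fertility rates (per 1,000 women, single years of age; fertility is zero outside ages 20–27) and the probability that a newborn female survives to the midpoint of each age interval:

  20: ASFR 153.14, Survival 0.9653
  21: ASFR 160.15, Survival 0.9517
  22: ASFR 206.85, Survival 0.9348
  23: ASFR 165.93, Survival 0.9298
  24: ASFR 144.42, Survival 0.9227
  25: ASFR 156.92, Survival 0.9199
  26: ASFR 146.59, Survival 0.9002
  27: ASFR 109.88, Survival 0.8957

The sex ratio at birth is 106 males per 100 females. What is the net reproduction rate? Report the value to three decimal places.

0.561

Proportion female at birth = 100 / (100 + 106) = 0.48544.
Each age group contributes 1 × ASFR × survival:
  20: 1 × 153.14/1000 × 0.9653 = 0.14783
  21: 1 × 160.15/1000 × 0.9517 = 0.15241
  22: 1 × 206.85/1000 × 0.9348 = 0.19336
  23: 1 × 165.93/1000 × 0.9298 = 0.15428
  24: 1 × 144.42/1000 × 0.9227 = 0.13326
  25: 1 × 156.92/1000 × 0.9199 = 0.14435
  26: 1 × 146.59/1000 × 0.9002 = 0.13196
  27: 1 × 109.88/1000 × 0.8957 = 0.09842
Sum = 1.15587
NRR = 0.48544 × 1.15587 = 0.56111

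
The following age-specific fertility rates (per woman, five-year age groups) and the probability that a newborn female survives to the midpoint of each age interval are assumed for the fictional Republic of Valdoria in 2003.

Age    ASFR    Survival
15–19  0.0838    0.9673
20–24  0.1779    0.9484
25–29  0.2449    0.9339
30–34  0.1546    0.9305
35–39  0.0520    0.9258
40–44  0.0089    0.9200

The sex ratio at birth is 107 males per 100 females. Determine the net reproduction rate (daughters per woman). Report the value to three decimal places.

Proportion female at birth = 100 / (100 + 107) = 0.48309.
Survival-weighted fertility by age (5·fₓ·Sₓ):
  15–19: 5 × 0.0838 × 0.9673 = 0.40530
  20–24: 5 × 0.1779 × 0.9484 = 0.84360
  25–29: 5 × 0.2449 × 0.9339 = 1.14356
  30–34: 5 × 0.1546 × 0.9305 = 0.71928
  35–39: 5 × 0.0520 × 0.9258 = 0.24071
  40–44: 5 × 0.0089 × 0.9200 = 0.04094
Sum = 3.39339
NRR = 0.48309 × 3.39339 = 1.63931

1.639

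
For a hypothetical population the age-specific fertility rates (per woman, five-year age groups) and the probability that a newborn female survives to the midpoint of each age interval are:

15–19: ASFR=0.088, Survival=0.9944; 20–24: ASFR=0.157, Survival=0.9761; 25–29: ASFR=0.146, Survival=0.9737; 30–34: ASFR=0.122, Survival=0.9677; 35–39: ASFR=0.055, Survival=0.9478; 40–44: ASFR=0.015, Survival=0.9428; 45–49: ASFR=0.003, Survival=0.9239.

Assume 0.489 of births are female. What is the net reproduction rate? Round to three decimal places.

1.394

Proportion female at birth = 0.489.
Survival-weighted fertility by age (5·fₓ·Sₓ):
  15–19: 5 × 0.088 × 0.9944 = 0.43754
  20–24: 5 × 0.157 × 0.9761 = 0.76624
  25–29: 5 × 0.146 × 0.9737 = 0.71080
  30–34: 5 × 0.122 × 0.9677 = 0.59030
  35–39: 5 × 0.055 × 0.9478 = 0.26065
  40–44: 5 × 0.015 × 0.9428 = 0.07071
  45–49: 5 × 0.003 × 0.9239 = 0.01386
Sum = 2.85010
NRR = 0.489 × 2.85010 = 1.39370
NRR > 1, so each generation more than replaces itself.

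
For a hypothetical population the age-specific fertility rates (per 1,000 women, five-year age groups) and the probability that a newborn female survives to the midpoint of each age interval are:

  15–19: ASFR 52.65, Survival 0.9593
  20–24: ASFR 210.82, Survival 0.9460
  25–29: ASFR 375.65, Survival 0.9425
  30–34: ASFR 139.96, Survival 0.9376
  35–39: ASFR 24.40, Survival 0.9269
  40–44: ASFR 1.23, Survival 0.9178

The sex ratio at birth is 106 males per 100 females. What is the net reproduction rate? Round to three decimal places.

Proportion female at birth = 100 / (100 + 106) = 0.48544.
Per-age-group product (5 × ASFR × survival probability):
  15–19: 5 × 52.65/1000 × 0.9593 = 0.25254
  20–24: 5 × 210.82/1000 × 0.9460 = 0.99718
  25–29: 5 × 375.65/1000 × 0.9425 = 1.77025
  30–34: 5 × 139.96/1000 × 0.9376 = 0.65613
  35–39: 5 × 24.40/1000 × 0.9269 = 0.11308
  40–44: 5 × 1.23/1000 × 0.9178 = 0.00564
Sum = 3.79482
NRR = 0.48544 × 3.79482 = 1.84216
An NRR exceeding 1 indicates intrinsic growth under these rates.

1.842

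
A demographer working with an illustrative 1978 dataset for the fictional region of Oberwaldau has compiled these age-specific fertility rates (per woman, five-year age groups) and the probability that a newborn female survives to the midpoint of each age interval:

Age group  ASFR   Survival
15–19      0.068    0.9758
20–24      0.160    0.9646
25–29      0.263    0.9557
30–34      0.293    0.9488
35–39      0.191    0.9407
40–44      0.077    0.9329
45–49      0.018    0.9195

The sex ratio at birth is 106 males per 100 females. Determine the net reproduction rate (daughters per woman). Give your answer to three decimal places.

2.471

Proportion female at birth = 100 / (100 + 106) = 0.48544.
Weighting each age-specific rate by interval width and survival:
  15–19: 5 × 0.068 × 0.9758 = 0.33177
  20–24: 5 × 0.160 × 0.9646 = 0.77168
  25–29: 5 × 0.263 × 0.9557 = 1.25675
  30–34: 5 × 0.293 × 0.9488 = 1.38999
  35–39: 5 × 0.191 × 0.9407 = 0.89837
  40–44: 5 × 0.077 × 0.9329 = 0.35917
  45–49: 5 × 0.018 × 0.9195 = 0.08276
Sum = 5.09049
NRR = 0.48544 × 5.09049 = 2.47113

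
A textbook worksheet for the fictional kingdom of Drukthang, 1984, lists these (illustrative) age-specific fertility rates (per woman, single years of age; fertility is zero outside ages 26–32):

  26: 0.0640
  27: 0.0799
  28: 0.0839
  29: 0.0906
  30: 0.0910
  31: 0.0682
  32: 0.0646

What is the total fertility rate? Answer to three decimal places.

Sum of ASFRs = 0.0640 + 0.0799 + 0.0839 + 0.0906 + 0.0910 + 0.0682 + 0.0646 = 0.5422
TFR = 0.5422

0.542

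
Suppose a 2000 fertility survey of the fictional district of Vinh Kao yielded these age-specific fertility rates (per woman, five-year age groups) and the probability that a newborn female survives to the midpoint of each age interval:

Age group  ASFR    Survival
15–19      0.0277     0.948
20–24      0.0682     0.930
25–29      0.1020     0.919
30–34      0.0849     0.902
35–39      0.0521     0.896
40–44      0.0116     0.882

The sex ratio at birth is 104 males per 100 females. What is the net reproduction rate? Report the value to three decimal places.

0.777

Proportion female at birth = 100 / (100 + 104) = 0.49020.
Survival-weighted fertility by age (5·fₓ·Sₓ):
  15–19: 5 × 0.0277 × 0.948 = 0.13130
  20–24: 5 × 0.0682 × 0.930 = 0.31713
  25–29: 5 × 0.1020 × 0.919 = 0.46869
  30–34: 5 × 0.0849 × 0.902 = 0.38290
  35–39: 5 × 0.0521 × 0.896 = 0.23341
  40–44: 5 × 0.0116 × 0.882 = 0.05116
Sum = 1.58459
NRR = 0.49020 × 1.58459 = 0.77677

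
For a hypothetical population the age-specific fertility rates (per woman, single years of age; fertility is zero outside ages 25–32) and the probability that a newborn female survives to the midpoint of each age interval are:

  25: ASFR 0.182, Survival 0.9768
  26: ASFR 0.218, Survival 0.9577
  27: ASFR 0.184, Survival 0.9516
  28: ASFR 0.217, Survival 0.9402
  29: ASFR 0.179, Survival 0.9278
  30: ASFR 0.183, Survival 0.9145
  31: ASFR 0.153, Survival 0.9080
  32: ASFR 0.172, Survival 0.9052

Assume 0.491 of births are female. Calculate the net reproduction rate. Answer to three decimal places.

0.684

Proportion female at birth = 0.491.
Each age group contributes 1 × ASFR × survival:
  25: 1 × 0.182 × 0.9768 = 0.17778
  26: 1 × 0.218 × 0.9577 = 0.20878
  27: 1 × 0.184 × 0.9516 = 0.17509
  28: 1 × 0.217 × 0.9402 = 0.20402
  29: 1 × 0.179 × 0.9278 = 0.16608
  30: 1 × 0.183 × 0.9145 = 0.16735
  31: 1 × 0.153 × 0.9080 = 0.13892
  32: 1 × 0.172 × 0.9052 = 0.15569
Sum = 1.39371
NRR = 0.491 × 1.39371 = 0.68431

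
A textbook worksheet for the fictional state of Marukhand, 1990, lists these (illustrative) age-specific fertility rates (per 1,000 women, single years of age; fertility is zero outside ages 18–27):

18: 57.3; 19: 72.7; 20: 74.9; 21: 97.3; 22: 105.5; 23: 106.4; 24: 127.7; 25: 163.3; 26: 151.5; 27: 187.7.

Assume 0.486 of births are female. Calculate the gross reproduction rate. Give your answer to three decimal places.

0.556

Proportion female at birth = 0.486.
Sum of ASFRs = 57.3 + 72.7 + 74.9 + 97.3 + 105.5 + 106.4 + 127.7 + 163.3 + 151.5 + 187.7 = 1144.3
TFR = 1144.3 / 1000 = 1.1443
GRR = 0.486 × 1.1443 = 0.55613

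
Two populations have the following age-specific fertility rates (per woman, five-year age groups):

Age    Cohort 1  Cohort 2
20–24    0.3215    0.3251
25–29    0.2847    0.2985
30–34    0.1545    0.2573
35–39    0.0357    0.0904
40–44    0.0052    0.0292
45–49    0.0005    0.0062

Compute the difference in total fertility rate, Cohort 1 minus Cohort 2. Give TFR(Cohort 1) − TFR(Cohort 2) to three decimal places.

-1.023

Cohort 1:
  Sum of ASFRs = 0.3215 + 0.2847 + 0.1545 + 0.0357 + 0.0052 + 0.0005 = 0.8021
  TFR = 5 × 0.8021 = 4.0105
Cohort 2:
  Sum of ASFRs = 0.3251 + 0.2985 + 0.2573 + 0.0904 + 0.0292 + 0.0062 = 1.0067
  TFR = 5 × 1.0067 = 5.0335
Difference = 4.0105 − 5.0335 = -1.023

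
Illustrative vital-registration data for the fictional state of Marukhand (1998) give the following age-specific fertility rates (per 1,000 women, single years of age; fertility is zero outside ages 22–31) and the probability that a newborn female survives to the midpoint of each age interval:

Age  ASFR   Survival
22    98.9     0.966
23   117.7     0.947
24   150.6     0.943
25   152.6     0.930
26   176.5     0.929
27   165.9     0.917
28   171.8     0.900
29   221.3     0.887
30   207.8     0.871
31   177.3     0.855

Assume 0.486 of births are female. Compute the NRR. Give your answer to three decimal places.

Proportion female at birth = 0.486.
Each age group contributes 1 × ASFR × survival:
  22: 1 × 98.9/1000 × 0.966 = 0.09554
  23: 1 × 117.7/1000 × 0.947 = 0.11146
  24: 1 × 150.6/1000 × 0.943 = 0.14202
  25: 1 × 152.6/1000 × 0.930 = 0.14192
  26: 1 × 176.5/1000 × 0.929 = 0.16397
  27: 1 × 165.9/1000 × 0.917 = 0.15213
  28: 1 × 171.8/1000 × 0.900 = 0.15462
  29: 1 × 221.3/1000 × 0.887 = 0.19629
  30: 1 × 207.8/1000 × 0.871 = 0.18099
  31: 1 × 177.3/1000 × 0.855 = 0.15159
Sum = 1.49053
NRR = 0.486 × 1.49053 = 0.72440

0.724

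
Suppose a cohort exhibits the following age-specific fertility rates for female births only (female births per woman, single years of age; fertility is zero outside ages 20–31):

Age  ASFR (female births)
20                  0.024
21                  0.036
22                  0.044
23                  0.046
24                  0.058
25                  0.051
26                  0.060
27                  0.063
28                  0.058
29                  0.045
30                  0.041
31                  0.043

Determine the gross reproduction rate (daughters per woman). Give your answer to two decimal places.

Sum of female ASFRs = 0.024 + 0.036 + 0.044 + 0.046 + 0.058 + 0.051 + 0.060 + 0.063 + 0.058 + 0.045 + 0.041 + 0.043 = 0.569
GRR = 0.569

0.57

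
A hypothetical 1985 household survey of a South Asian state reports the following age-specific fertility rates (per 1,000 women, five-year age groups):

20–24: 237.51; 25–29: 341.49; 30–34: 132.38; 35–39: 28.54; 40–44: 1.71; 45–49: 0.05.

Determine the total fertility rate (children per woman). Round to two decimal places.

Sum of ASFRs = 237.51 + 341.49 + 132.38 + 28.54 + 1.71 + 0.05 = 741.68
TFR = 5 × 741.68 / 1000 = 3.7084

3.71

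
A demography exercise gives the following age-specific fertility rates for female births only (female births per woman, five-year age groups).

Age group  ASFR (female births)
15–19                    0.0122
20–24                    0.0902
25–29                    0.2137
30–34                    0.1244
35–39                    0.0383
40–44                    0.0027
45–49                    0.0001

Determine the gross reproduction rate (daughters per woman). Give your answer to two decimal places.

2.41

Sum of female ASFRs = 0.0122 + 0.0902 + 0.2137 + 0.1244 + 0.0383 + 0.0027 + 0.0001 = 0.4816
GRR = 5 × 0.4816 = 2.408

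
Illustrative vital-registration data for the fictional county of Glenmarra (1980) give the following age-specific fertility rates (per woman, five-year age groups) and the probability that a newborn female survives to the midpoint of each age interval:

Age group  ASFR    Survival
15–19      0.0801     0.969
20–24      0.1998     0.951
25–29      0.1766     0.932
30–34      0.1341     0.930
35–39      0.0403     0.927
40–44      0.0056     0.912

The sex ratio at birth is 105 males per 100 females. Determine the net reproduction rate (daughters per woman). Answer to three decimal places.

1.462

Proportion female at birth = 100 / (100 + 105) = 0.48780.
Weighting each age-specific rate by interval width and survival:
  15–19: 5 × 0.0801 × 0.969 = 0.38808
  20–24: 5 × 0.1998 × 0.951 = 0.95005
  25–29: 5 × 0.1766 × 0.932 = 0.82296
  30–34: 5 × 0.1341 × 0.930 = 0.62357
  35–39: 5 × 0.0403 × 0.927 = 0.18679
  40–44: 5 × 0.0056 × 0.912 = 0.02554
Sum = 2.99699
NRR = 0.48780 × 2.99699 = 1.46193
With NRR above 1 the population is above replacement fertility.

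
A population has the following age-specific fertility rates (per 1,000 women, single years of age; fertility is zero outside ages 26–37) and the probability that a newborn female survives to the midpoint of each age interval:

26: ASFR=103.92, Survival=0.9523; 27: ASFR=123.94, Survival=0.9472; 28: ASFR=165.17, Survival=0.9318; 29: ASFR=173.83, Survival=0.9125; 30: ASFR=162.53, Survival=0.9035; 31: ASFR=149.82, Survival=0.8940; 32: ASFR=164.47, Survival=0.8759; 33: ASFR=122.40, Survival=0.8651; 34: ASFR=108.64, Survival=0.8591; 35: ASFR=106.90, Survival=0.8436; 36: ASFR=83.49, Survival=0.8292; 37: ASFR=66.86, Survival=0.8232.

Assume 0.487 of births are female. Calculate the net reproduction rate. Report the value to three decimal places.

0.666

Proportion female at birth = 0.487.
Each age group contributes 1 × ASFR × survival:
  26: 1 × 103.92/1000 × 0.9523 = 0.09896
  27: 1 × 123.94/1000 × 0.9472 = 0.11740
  28: 1 × 165.17/1000 × 0.9318 = 0.15391
  29: 1 × 173.83/1000 × 0.9125 = 0.15862
  30: 1 × 162.53/1000 × 0.9035 = 0.14685
  31: 1 × 149.82/1000 × 0.8940 = 0.13394
  32: 1 × 164.47/1000 × 0.8759 = 0.14406
  33: 1 × 122.40/1000 × 0.8651 = 0.10589
  34: 1 × 108.64/1000 × 0.8591 = 0.09333
  35: 1 × 106.90/1000 × 0.8436 = 0.09018
  36: 1 × 83.49/1000 × 0.8292 = 0.06923
  37: 1 × 66.86/1000 × 0.8232 = 0.05504
Sum = 1.36741
NRR = 0.487 × 1.36741 = 0.66593
An NRR under 1 implies long-run decline under these rates.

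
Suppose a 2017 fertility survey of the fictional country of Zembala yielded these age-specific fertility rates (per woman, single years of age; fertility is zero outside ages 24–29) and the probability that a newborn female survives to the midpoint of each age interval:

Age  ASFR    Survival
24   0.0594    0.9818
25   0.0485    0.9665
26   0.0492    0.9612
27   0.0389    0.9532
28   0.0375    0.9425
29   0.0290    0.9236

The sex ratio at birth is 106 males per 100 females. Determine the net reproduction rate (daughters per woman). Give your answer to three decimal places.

Proportion female at birth = 100 / (100 + 106) = 0.48544.
Each age group contributes 1 × ASFR × survival:
  24: 1 × 0.0594 × 0.9818 = 0.05832
  25: 1 × 0.0485 × 0.9665 = 0.04688
  26: 1 × 0.0492 × 0.9612 = 0.04729
  27: 1 × 0.0389 × 0.9532 = 0.03708
  28: 1 × 0.0375 × 0.9425 = 0.03534
  29: 1 × 0.0290 × 0.9236 = 0.02678
Sum = 0.25169
NRR = 0.48544 × 0.25169 = 0.12218

0.122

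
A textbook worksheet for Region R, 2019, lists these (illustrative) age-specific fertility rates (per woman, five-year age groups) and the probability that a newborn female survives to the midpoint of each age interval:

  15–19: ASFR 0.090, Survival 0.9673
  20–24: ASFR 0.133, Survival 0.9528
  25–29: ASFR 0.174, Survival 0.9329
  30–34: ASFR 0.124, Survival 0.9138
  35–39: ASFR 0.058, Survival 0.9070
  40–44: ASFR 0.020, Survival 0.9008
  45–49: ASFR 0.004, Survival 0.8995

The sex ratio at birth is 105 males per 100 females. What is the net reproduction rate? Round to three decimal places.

Proportion female at birth = 100 / (100 + 105) = 0.48780.
Per-age-group product (5 × ASFR × survival probability):
  15–19: 5 × 0.090 × 0.9673 = 0.43529
  20–24: 5 × 0.133 × 0.9528 = 0.63361
  25–29: 5 × 0.174 × 0.9329 = 0.81162
  30–34: 5 × 0.124 × 0.9138 = 0.56656
  35–39: 5 × 0.058 × 0.9070 = 0.26303
  40–44: 5 × 0.020 × 0.9008 = 0.09008
  45–49: 5 × 0.004 × 0.8995 = 0.01799
Sum = 2.81818
NRR = 0.48780 × 2.81818 = 1.37471
NRR > 1, so each generation more than replaces itself.

1.375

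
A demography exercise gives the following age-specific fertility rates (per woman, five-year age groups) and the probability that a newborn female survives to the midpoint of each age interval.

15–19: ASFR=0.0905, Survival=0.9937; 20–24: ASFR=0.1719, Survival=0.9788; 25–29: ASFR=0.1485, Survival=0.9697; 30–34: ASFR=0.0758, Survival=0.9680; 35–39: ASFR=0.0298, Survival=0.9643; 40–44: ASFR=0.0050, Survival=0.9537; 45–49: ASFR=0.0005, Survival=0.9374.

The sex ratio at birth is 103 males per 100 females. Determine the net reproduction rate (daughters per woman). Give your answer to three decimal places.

Proportion female at birth = 100 / (100 + 103) = 0.49261.
Per-age-group product (5 × ASFR × survival probability):
  15–19: 5 × 0.0905 × 0.9937 = 0.44965
  20–24: 5 × 0.1719 × 0.9788 = 0.84128
  25–29: 5 × 0.1485 × 0.9697 = 0.72000
  30–34: 5 × 0.0758 × 0.9680 = 0.36687
  35–39: 5 × 0.0298 × 0.9643 = 0.14368
  40–44: 5 × 0.0050 × 0.9537 = 0.02384
  45–49: 5 × 0.0005 × 0.9374 = 0.00234
Sum = 2.54766
NRR = 0.49261 × 2.54766 = 1.25500
NRR > 1, so each generation more than replaces itself.

1.255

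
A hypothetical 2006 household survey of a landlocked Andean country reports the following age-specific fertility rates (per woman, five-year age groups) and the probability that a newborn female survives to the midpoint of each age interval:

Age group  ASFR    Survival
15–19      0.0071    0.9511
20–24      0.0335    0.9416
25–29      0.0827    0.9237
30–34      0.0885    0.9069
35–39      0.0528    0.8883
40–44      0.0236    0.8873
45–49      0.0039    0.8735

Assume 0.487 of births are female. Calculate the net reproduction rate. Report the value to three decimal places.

0.648

Proportion female at birth = 0.487.
Weighting each age-specific rate by interval width and survival:
  15–19: 5 × 0.0071 × 0.9511 = 0.03376
  20–24: 5 × 0.0335 × 0.9416 = 0.15772
  25–29: 5 × 0.0827 × 0.9237 = 0.38195
  30–34: 5 × 0.0885 × 0.9069 = 0.40130
  35–39: 5 × 0.0528 × 0.8883 = 0.23451
  40–44: 5 × 0.0236 × 0.8873 = 0.10470
  45–49: 5 × 0.0039 × 0.8735 = 0.01703
Sum = 1.33097
NRR = 0.487 × 1.33097 = 0.64818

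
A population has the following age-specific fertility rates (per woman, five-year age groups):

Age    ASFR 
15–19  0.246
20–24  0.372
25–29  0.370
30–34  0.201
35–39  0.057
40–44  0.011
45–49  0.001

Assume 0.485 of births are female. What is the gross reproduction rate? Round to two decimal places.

Proportion female at birth = 0.485.
Sum of ASFRs = 0.246 + 0.372 + 0.370 + 0.201 + 0.057 + 0.011 + 0.001 = 1.258
TFR = 5 × 1.258 = 6.29
GRR = 0.485 × 6.29 = 3.05065

3.05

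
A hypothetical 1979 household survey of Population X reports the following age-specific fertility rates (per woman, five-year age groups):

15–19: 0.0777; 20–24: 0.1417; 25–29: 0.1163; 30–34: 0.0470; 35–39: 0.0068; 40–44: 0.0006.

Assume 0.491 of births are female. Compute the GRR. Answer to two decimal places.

0.96

Proportion female at birth = 0.491.
Sum of ASFRs = 0.0777 + 0.1417 + 0.1163 + 0.0470 + 0.0068 + 0.0006 = 0.3901
TFR = 5 × 0.3901 = 1.9505
GRR = 0.491 × 1.9505 = 0.95770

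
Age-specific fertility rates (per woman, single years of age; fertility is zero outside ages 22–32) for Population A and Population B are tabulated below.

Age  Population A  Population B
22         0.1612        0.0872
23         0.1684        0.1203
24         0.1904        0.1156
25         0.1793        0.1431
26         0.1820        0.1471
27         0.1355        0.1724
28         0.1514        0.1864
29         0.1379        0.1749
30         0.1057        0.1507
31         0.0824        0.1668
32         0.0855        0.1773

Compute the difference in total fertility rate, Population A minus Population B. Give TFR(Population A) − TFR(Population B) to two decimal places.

Population A:
  Sum of ASFRs = 0.1612 + 0.1684 + 0.1904 + 0.1793 + 0.1820 + 0.1355 + 0.1514 + 0.1379 + 0.1057 + 0.0824 + 0.0855 = 1.5797
  TFR = 1.5797
Population B:
  Sum of ASFRs = 0.0872 + 0.1203 + 0.1156 + 0.1431 + 0.1471 + 0.1724 + 0.1864 + 0.1749 + 0.1507 + 0.1668 + 0.1773 = 1.6418
  TFR = 1.6418
Difference = 1.5797 − 1.6418 = -0.0621

-0.06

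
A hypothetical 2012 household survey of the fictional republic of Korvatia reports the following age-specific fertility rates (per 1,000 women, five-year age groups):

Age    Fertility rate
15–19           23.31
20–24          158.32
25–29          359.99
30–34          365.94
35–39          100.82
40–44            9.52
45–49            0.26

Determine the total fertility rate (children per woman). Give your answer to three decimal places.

Sum of ASFRs = 23.31 + 158.32 + 359.99 + 365.94 + 100.82 + 9.52 + 0.26 = 1018.16
TFR = 5 × 1018.16 / 1000 = 5.0908

5.091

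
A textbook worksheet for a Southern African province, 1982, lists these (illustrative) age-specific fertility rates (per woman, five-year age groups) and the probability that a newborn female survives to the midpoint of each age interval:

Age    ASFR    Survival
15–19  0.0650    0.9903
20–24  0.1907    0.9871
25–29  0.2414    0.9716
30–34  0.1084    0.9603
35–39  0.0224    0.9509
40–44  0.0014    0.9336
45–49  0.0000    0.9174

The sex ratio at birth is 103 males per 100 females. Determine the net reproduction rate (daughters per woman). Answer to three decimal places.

1.512

Proportion female at birth = 100 / (100 + 103) = 0.49261.
Weighting each age-specific rate by interval width and survival:
  15–19: 5 × 0.0650 × 0.9903 = 0.32185
  20–24: 5 × 0.1907 × 0.9871 = 0.94120
  25–29: 5 × 0.2414 × 0.9716 = 1.17272
  30–34: 5 × 0.1084 × 0.9603 = 0.52048
  35–39: 5 × 0.0224 × 0.9509 = 0.10650
  40–44: 5 × 0.0014 × 0.9336 = 0.00654
  45–49: 5 × 0.0000 × 0.9174 = 0.00000
Sum = 3.06929
NRR = 0.49261 × 3.06929 = 1.51196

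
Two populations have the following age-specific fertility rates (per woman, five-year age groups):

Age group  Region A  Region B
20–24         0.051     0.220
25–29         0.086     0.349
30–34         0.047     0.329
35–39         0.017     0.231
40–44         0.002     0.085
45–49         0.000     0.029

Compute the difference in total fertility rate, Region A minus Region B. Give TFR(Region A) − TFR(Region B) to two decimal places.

-5.20

Region A:
  Sum of ASFRs = 0.051 + 0.086 + 0.047 + 0.017 + 0.002 + 0.000 = 0.203
  TFR = 5 × 0.203 = 1.015
Region B:
  Sum of ASFRs = 0.220 + 0.349 + 0.329 + 0.231 + 0.085 + 0.029 = 1.243
  TFR = 5 × 1.243 = 6.215
Difference = 1.015 − 6.215 = -5.2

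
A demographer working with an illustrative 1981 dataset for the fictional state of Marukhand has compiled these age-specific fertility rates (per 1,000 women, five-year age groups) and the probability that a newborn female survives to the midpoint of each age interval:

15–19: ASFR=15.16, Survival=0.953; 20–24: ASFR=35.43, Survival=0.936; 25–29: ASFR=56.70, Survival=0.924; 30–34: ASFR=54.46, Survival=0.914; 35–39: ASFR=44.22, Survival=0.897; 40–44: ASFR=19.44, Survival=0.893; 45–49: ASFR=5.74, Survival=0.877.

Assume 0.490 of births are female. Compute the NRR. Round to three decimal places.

Proportion female at birth = 0.490.
Per-age-group product (5 × ASFR × survival probability):
  15–19: 5 × 15.16/1000 × 0.953 = 0.07224
  20–24: 5 × 35.43/1000 × 0.936 = 0.16581
  25–29: 5 × 56.70/1000 × 0.924 = 0.26195
  30–34: 5 × 54.46/1000 × 0.914 = 0.24888
  35–39: 5 × 44.22/1000 × 0.897 = 0.19833
  40–44: 5 × 19.44/1000 × 0.893 = 0.08680
  45–49: 5 × 5.74/1000 × 0.877 = 0.02517
Sum = 1.05918
NRR = 0.490 × 1.05918 = 0.51900

0.519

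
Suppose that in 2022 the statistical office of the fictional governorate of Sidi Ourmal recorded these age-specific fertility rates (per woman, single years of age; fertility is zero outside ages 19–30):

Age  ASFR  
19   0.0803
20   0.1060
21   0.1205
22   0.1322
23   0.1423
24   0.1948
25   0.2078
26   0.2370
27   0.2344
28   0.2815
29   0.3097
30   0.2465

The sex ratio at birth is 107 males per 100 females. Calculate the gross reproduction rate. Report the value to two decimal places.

1.11

Proportion female at birth = 100 / (100 + 107) = 0.48309.
Sum of ASFRs = 0.0803 + 0.1060 + 0.1205 + 0.1322 + 0.1423 + 0.1948 + 0.2078 + 0.2370 + 0.2344 + 0.2815 + 0.3097 + 0.2465 = 2.2930
TFR = 2.293
GRR = 0.48309 × 2.293 = 1.10773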